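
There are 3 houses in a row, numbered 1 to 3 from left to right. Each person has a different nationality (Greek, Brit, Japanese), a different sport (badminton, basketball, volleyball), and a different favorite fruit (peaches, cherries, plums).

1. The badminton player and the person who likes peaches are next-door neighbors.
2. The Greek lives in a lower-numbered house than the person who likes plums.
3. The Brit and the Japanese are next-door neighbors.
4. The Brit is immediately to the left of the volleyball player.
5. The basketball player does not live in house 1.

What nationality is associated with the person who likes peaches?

So house 3 gets Japanese for nationality.
The only sport still possible for house 1 is badminton.
Clue 1: the person who likes peaches is in house 2.
The Brit is in house 2 (clue 3).
By clue 4, the volleyball player is in house 3.
The only nationality still possible for house 1 is Greek.
The only sport still possible for house 2 is basketball.
So house 1 gets cherries for favorite fruit.
That leaves plums as the favorite fruit for house 3.
So: house 1 = Greek/badminton/cherries, house 2 = Brit/basketball/peaches, house 3 = Japanese/volleyball/plums.

Brit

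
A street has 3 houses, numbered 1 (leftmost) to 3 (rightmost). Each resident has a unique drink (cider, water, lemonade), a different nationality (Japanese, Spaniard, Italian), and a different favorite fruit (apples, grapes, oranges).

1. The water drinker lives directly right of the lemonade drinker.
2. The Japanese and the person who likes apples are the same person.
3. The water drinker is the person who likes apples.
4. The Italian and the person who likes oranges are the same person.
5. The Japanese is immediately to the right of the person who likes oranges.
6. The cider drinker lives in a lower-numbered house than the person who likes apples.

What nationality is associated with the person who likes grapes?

The only drink still possible for house 3 is water.
From clue 1, the lemonade drinker must be in house 2.
The person who likes apples is in house 3 (clue 3).
That leaves cider as the drink for house 1.
Clue 2: the Japanese is in house 3.
From clue 5, the person who likes oranges must be in house 2.
That leaves grapes as the favorite fruit for house 1.
Clue 4 places the Italian in house 2.
The only nationality still possible for house 1 is Spaniard.
So: house 1 = cider/Spaniard/grapes, house 2 = lemonade/Italian/oranges, house 3 = water/Japanese/apples.

Spaniard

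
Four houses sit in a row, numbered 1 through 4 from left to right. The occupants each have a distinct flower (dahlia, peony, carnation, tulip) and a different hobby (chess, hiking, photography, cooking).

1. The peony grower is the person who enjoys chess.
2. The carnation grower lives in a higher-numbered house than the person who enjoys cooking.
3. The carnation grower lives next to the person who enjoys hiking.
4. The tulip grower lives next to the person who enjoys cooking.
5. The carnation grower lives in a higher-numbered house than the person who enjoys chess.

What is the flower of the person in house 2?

The carnation grower is narrowed to house 2 or 3 or 4; consider each.
Placing it in house 2 and house 3 leads to a contradiction, so it's in house 4.
From clue 3, the person who enjoys hiking must be in house 3.
House 4 hobby: only photography fits.
The peony grower is narrowed to house 1 or 2; consider each.
Placing it in house 2 leads to a contradiction, so it's in house 1.
Clue 1 places the person who enjoys chess in house 1.
The only hobby still possible for house 2 is cooking.
Clue 4: the tulip grower is in house 3.
That leaves dahlia as the flower for house 2.
So: house 1 = peony/chess, house 2 = dahlia/cooking, house 3 = tulip/hiking, house 4 = carnation/photography.

dahlia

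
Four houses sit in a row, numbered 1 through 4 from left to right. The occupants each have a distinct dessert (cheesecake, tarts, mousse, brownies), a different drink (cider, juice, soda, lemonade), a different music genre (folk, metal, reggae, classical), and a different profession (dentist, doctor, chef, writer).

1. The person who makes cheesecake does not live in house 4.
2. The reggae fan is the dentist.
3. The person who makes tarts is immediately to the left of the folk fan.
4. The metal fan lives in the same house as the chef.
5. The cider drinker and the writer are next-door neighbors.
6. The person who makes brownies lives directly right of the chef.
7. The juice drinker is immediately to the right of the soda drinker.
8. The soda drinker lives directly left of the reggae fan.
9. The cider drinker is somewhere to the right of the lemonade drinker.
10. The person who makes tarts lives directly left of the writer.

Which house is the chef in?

2

The person who makes brownies is narrowed to house 2 or 3 or 4; consider each.
Placing it in house 2 and house 4 leads to a contradiction, so it's in house 3.
From clue 6, the chef must be in house 2.
That leaves mousse as the dessert for house 4.
So house 1 gets doctor for profession.
The metal fan is in house 2 (clue 4).
By clue 10, the person who makes tarts is in house 2.
By clue 10, the writer is in house 3.
House 1 dessert: only cheesecake fits.
So house 1 gets lemonade for drink.
That leaves classical as the music genre for house 1.
House 4 music genre: only reggae fits.
The only profession still possible for house 4 is dentist.
Clue 8 places the soda drinker in house 3.
House 2's drink must be cider (nothing else left).
That leaves juice as the drink for house 4.
That leaves folk as the music genre for house 3.
So: house 1 = cheesecake/lemonade/classical/doctor, house 2 = tarts/cider/metal/chef, house 3 = brownies/soda/folk/writer, house 4 = mousse/juice/reggae/dentist.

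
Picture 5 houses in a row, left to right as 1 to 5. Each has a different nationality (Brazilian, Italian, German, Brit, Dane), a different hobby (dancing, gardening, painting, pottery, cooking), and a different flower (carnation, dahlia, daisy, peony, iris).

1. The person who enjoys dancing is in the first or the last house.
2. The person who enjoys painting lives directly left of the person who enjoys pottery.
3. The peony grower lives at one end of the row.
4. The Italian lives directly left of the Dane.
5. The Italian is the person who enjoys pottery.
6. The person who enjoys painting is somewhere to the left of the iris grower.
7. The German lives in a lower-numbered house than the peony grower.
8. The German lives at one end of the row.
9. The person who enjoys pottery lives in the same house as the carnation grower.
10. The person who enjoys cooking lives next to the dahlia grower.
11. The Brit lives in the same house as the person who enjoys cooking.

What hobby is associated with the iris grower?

By clue 7, the peony grower is in house 5.
Clue 8 places the German in house 1.
The person who enjoys dancing is narrowed to house 1 or 5; consider each.
Placing it in house 1 leads to a contradiction, so it's in house 5.
The Brit is narrowed to house 2 or 3 or 4; consider each.
Placing it in house 2 and house 3 leads to a contradiction, so it's in house 4.
The person who enjoys cooking is in house 4 (clue 11).
From clue 4, the Italian must be in house 2.
From clue 4, the Dane must be in house 3.
Clue 5 places the person who enjoys pottery in house 2.
The carnation grower is in house 2 (clue 9).
Clue 10 places the dahlia grower in house 3.
House 5 nationality: only Brazilian fits.
That leaves gardening as the hobby for house 3.
The only flower still possible for house 1 is daisy.
So house 4 gets iris for flower.
So house 1 gets painting for hobby.
So: house 1 = German/painting/daisy, house 2 = Italian/pottery/carnation, house 3 = Dane/gardening/dahlia, house 4 = Brit/cooking/iris, house 5 = Brazilian/dancing/peony.

cooking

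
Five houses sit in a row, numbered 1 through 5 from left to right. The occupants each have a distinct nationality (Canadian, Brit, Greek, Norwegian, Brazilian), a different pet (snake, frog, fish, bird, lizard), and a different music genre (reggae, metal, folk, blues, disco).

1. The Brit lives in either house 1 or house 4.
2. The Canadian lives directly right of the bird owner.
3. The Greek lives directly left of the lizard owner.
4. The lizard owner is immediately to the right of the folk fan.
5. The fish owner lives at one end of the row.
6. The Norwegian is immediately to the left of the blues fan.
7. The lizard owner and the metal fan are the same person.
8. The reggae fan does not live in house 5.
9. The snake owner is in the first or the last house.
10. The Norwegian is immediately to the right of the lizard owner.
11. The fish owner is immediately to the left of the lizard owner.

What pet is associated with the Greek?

fish

Clue 11: the fish owner is in house 1.
Clue 11 places the lizard owner in house 2.
By clue 3, the Greek is in house 1.
The folk fan is in house 1 (clue 4).
By clue 7, the metal fan is in house 2.
Clue 10: the Norwegian is in house 3.
House 2's nationality must be Brazilian (nothing else left).
So house 5 gets Canadian for nationality.
So house 5 gets snake for pet.
From clue 2, the bird owner must be in house 4.
By clue 6, the blues fan is in house 4.
So house 4 gets Brit for nationality.
House 3 pet: only frog fits.
House 5's music genre must be disco (nothing else left).
That leaves reggae as the music genre for house 3.
So: house 1 = Greek/fish/folk, house 2 = Brazilian/lizard/metal, house 3 = Norwegian/frog/reggae, house 4 = Brit/bird/blues, house 5 = Canadian/snake/disco.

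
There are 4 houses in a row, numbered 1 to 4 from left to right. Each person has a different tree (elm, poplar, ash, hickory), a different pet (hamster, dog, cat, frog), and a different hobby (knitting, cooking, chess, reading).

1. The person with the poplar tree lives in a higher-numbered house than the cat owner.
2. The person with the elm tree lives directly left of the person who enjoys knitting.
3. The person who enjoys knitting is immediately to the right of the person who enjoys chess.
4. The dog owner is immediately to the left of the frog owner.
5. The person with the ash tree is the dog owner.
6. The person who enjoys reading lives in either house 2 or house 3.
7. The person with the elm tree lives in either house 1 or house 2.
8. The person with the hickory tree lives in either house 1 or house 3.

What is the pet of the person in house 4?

hamster

So house 4 gets poplar for tree.
House 4 hobby: only cooking fits.
That leaves chess as the hobby for house 1.
The person who enjoys knitting is in house 2 (clue 3).
So house 3 gets reading for hobby.
From clue 2, the person with the elm tree must be in house 1.
That leaves ash as the tree for house 2.
House 3 tree: only hickory fits.
From clue 5, the dog owner must be in house 2.
Clue 4: the frog owner is in house 3.
That leaves hamster as the pet for house 4.
House 1 pet: only cat fits.
So: house 1 = elm/cat/chess, house 2 = ash/dog/knitting, house 3 = hickory/frog/reading, house 4 = poplar/hamster/cooking.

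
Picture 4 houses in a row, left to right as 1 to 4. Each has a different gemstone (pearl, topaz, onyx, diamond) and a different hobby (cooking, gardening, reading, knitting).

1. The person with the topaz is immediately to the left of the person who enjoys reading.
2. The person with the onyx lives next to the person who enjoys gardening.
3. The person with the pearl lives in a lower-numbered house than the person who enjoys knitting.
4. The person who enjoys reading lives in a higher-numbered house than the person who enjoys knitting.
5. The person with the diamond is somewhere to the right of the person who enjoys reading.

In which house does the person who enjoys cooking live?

1

Clue 5 places the person with the diamond in house 4.
Clue 5 places the person who enjoys reading in house 3.
That leaves knitting as the hobby for house 2.
Clue 1: the person with the topaz is in house 2.
From clue 3, the person with the pearl must be in house 1.
So house 3 gets onyx for gemstone.
From clue 2, the person who enjoys gardening must be in house 4.
So house 1 gets cooking for hobby.
So: house 1 = pearl/cooking, house 2 = topaz/knitting, house 3 = onyx/reading, house 4 = diamond/gardening.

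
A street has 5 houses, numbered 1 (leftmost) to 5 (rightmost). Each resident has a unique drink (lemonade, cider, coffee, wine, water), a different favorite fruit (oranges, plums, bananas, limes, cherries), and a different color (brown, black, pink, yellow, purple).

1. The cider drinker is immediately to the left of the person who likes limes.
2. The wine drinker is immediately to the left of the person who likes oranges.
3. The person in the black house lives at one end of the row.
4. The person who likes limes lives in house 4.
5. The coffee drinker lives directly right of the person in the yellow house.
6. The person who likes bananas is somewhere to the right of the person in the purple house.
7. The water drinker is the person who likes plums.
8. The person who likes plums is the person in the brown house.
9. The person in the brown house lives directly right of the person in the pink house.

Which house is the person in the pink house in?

4

Clue 4 places the person who likes limes in house 4.
Clue 1: the cider drinker is in house 3.
The only favorite fruit still possible for house 1 is cherries.
The water drinker is narrowed to house 2 or 5; consider each.
Placing it in house 2 leads to a contradiction, so it's in house 5.
By clue 7, the person who likes plums is in house 5.
Clue 8: the person in the brown house is in house 5.
The person in the pink house is in house 4 (clue 9).
That leaves black as the color for house 1.
So house 2 gets purple for color.
House 3's color must be yellow (nothing else left).
Clue 5: the coffee drinker is in house 4.
From clue 6, the person who likes bananas must be in house 3.
That leaves oranges as the favorite fruit for house 2.
The wine drinker is in house 1 (clue 2).
House 2 drink: only lemonade fits.
So: house 1 = wine/cherries/black, house 2 = lemonade/oranges/purple, house 3 = cider/bananas/yellow, house 4 = coffee/limes/pink, house 5 = water/plums/brown.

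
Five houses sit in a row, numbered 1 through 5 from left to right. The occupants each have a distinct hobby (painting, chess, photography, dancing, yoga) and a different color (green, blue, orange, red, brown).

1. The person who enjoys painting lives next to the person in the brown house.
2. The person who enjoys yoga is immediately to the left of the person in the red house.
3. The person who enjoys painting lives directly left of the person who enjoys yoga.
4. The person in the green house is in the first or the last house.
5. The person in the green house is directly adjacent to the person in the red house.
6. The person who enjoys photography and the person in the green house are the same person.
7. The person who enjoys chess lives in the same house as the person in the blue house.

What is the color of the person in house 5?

green

From clue 2, the person who enjoys yoga must be in house 3.
The person in the red house is in house 4 (clue 2).
Clue 3 places the person who enjoys painting in house 2.
From clue 5, the person in the green house must be in house 5.
Clue 6 places the person who enjoys photography in house 5.
Clue 7 places the person who enjoys chess in house 1.
By clue 7, the person in the blue house is in house 1.
House 4's hobby must be dancing (nothing else left).
House 2's color must be orange (nothing else left).
That leaves brown as the color for house 3.
So: house 1 = chess/blue, house 2 = painting/orange, house 3 = yoga/brown, house 4 = dancing/red, house 5 = photography/green.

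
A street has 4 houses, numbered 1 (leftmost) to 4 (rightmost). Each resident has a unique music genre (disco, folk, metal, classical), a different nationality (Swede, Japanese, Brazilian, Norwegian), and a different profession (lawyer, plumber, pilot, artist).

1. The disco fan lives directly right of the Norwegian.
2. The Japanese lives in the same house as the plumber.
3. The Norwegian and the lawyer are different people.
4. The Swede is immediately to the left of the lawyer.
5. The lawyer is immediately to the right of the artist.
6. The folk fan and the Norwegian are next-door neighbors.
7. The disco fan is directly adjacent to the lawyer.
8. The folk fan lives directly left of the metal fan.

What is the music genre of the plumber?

The disco fan is narrowed to house 2 or 3 or 4; consider each.
Placing it in house 2 and house 4 leads to a contradiction, so it's in house 3.
By clue 1, the Norwegian is in house 2.
Clue 7: the lawyer is in house 4.
House 1 music genre: only folk fits.
Clue 5: the artist is in house 3.
By clue 8, the metal fan is in house 2.
So house 4 gets classical for music genre.
So house 1 gets Japanese for nationality.
So house 3 gets Swede for nationality.
The only nationality still possible for house 4 is Brazilian.
House 2 profession: only pilot fits.
That leaves plumber as the profession for house 1.
So: house 1 = folk/Japanese/plumber, house 2 = metal/Norwegian/pilot, house 3 = disco/Swede/artist, house 4 = classical/Brazilian/lawyer.

folk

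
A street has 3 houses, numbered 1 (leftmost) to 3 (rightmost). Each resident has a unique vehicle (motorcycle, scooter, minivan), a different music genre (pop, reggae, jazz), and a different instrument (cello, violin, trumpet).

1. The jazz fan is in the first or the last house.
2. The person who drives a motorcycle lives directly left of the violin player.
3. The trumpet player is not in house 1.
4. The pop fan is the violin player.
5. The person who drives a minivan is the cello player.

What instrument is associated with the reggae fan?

That leaves cello as the instrument for house 1.
Clue 5 places the person who drives a minivan in house 1.
The only vehicle still possible for house 3 is scooter.
The violin player is in house 3 (clue 2).
By clue 4, the pop fan is in house 3.
So house 2 gets motorcycle for vehicle.
House 1 music genre: only jazz fits.
House 2's music genre must be reggae (nothing else left).
House 2 instrument: only trumpet fits.
So: house 1 = minivan/jazz/cello, house 2 = motorcycle/reggae/trumpet, house 3 = scooter/pop/violin.

trumpet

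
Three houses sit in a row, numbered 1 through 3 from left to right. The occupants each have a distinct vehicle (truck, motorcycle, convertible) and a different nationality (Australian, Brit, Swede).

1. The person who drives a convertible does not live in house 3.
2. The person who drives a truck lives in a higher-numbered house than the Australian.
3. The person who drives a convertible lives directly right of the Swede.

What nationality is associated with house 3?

The person who drives a convertible is in house 2 (clue 3).
The Swede is in house 1 (clue 3).
House 1's vehicle must be motorcycle (nothing else left).
The only vehicle still possible for house 3 is truck.
House 3's nationality must be Brit (nothing else left).
That leaves Australian as the nationality for house 2.
So: house 1 = motorcycle/Swede, house 2 = convertible/Australian, house 3 = truck/Brit.

Brit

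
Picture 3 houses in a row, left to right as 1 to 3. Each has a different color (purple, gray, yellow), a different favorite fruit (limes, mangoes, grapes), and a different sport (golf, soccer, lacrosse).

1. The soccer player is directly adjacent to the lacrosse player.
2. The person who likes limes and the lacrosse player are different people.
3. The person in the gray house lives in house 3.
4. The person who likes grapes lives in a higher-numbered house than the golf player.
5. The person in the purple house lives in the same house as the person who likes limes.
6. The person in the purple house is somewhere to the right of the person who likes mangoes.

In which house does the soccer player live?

The person in the gray house is in house 3 (clue 3).
That leaves yellow as the color for house 1.
House 2's color must be purple (nothing else left).
From clue 5, the person who likes limes must be in house 2.
The person who likes mangoes is in house 1 (clue 6).
That leaves grapes as the favorite fruit for house 3.
The soccer player is in house 2 (clue 1).
House 3's sport must be lacrosse (nothing else left).
That leaves golf as the sport for house 1.
So: house 1 = yellow/mangoes/golf, house 2 = purple/limes/soccer, house 3 = gray/grapes/lacrosse.

2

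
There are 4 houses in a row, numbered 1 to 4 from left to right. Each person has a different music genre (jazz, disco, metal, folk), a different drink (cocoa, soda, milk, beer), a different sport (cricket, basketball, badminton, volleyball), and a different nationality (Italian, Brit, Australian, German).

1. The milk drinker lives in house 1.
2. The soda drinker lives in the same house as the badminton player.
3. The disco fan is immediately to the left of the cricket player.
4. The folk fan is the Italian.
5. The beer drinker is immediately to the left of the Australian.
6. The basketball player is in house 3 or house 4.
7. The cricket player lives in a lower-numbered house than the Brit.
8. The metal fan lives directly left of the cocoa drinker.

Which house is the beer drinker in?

2

By clue 1, the milk drinker is in house 1.
The only sport still possible for house 1 is volleyball.
The disco fan is narrowed to house 1 or 2; consider each.
Placing it in house 2 leads to a contradiction, so it's in house 1.
The cricket player is in house 2 (clue 3).
That leaves beer as the drink for house 2.
House 1 nationality: only German fits.
House 2's nationality must be Italian (nothing else left).
The folk fan is in house 2 (clue 4).
From clue 5, the Australian must be in house 3.
So house 4 gets jazz for music genre.
House 4 nationality: only Brit fits.
Clue 8: the cocoa drinker is in house 4.
House 3's music genre must be metal (nothing else left).
The only drink still possible for house 3 is soda.
The badminton player is in house 3 (clue 2).
House 4's sport must be basketball (nothing else left).
So: house 1 = disco/milk/volleyball/German, house 2 = folk/beer/cricket/Italian, house 3 = metal/soda/badminton/Australian, house 4 = jazz/cocoa/basketball/Brit.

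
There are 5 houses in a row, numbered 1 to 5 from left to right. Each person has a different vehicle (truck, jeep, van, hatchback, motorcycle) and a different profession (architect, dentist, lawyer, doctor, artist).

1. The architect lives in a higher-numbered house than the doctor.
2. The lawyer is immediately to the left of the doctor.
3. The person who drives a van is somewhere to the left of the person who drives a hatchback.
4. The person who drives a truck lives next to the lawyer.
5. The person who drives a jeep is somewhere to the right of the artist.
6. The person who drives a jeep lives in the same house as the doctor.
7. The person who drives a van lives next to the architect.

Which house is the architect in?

The person who drives a hatchback is narrowed to house 3 or 4 or 5; consider each.
Placing it in house 3 and house 4 leads to a contradiction, so it's in house 5.
The person who drives a jeep is narrowed to house 2 or 3 or 4; consider each.
Placing it in house 2 and house 4 leads to a contradiction, so it's in house 3.
From clue 6, the doctor must be in house 3.
Clue 2 places the lawyer in house 2.
By clue 4, the person who drives a truck is in house 1.
By clue 7, the person who drives a van is in house 4.
Clue 7: the architect is in house 5.
House 2 vehicle: only motorcycle fits.
The only profession still possible for house 1 is artist.
The only profession still possible for house 4 is dentist.
So: house 1 = truck/artist, house 2 = motorcycle/lawyer, house 3 = jeep/doctor, house 4 = van/dentist, house 5 = hatchback/architect.

5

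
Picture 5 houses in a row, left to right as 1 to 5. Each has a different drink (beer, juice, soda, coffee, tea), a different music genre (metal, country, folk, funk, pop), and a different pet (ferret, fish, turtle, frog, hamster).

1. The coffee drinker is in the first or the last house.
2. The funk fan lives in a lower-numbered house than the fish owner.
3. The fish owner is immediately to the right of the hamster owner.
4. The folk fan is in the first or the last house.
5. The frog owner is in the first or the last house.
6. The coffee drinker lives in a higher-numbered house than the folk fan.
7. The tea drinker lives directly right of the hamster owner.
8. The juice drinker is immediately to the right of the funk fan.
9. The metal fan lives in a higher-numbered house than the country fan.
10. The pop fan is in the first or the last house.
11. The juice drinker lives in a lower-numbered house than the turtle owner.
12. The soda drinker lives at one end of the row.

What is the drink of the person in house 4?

From clue 6, the coffee drinker must be in house 5.
From clue 6, the folk fan must be in house 1.
That leaves pop as the music genre for house 5.
So house 1 gets soda for drink.
So house 2 gets beer for drink.
That leaves metal as the music genre for house 4.
The juice drinker is narrowed to house 3 or 4; consider each.
Placing it in house 4 leads to a contradiction, so it's in house 3.
By clue 8, the funk fan is in house 2.
House 4 drink: only tea fits.
House 3's music genre must be country (nothing else left).
By clue 7, the hamster owner is in house 3.
The only pet still possible for house 2 is ferret.
House 1's pet must be frog (nothing else left).
That leaves fish as the pet for house 4.
The only pet still possible for house 5 is turtle.
So: house 1 = soda/folk/frog, house 2 = beer/funk/ferret, house 3 = juice/country/hamster, house 4 = tea/metal/fish, house 5 = coffee/pop/turtle.

tea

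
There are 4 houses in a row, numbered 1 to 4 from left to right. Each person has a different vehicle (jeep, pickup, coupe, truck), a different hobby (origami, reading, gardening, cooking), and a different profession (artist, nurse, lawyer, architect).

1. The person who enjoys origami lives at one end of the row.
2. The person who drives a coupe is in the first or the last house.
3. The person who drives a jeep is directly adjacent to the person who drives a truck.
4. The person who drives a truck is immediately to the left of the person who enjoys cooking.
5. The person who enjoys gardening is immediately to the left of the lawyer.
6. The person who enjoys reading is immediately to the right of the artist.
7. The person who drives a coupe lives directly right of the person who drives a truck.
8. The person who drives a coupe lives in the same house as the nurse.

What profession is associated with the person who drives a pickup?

From clue 7, the person who drives a coupe must be in house 4.
Clue 7: the person who drives a truck is in house 3.
The nurse is in house 4 (clue 8).
Clue 3 places the person who drives a jeep in house 2.
By clue 4, the person who enjoys cooking is in house 4.
House 1's vehicle must be pickup (nothing else left).
House 3's hobby must be reading (nothing else left).
Clue 6 places the artist in house 2.
That leaves origami as the hobby for house 1.
House 2's hobby must be gardening (nothing else left).
So house 1 gets architect for profession.
House 3 profession: only lawyer fits.
So: house 1 = pickup/origami/architect, house 2 = jeep/gardening/artist, house 3 = truck/reading/lawyer, house 4 = coupe/cooking/nurse.

architect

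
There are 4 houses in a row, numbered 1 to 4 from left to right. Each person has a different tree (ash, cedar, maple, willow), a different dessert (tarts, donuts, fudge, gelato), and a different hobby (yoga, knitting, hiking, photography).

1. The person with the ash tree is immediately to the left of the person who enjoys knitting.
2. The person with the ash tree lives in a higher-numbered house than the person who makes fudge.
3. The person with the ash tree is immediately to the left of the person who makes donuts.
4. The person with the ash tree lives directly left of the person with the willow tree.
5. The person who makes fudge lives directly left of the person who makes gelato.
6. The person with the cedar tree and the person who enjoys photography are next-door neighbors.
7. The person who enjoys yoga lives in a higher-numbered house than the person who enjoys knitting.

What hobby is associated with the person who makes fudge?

The person with the ash tree is in house 2 (clue 1).
Clue 1: the person who enjoys knitting is in house 3.
From clue 2, the person who makes fudge must be in house 1.
By clue 3, the person who makes donuts is in house 3.
From clue 4, the person with the willow tree must be in house 3.
From clue 5, the person who makes gelato must be in house 2.
Clue 7 places the person who enjoys yoga in house 4.
The only dessert still possible for house 4 is tarts.
Clue 6 places the person with the cedar tree in house 1.
The person who enjoys photography is in house 2 (clue 6).
That leaves maple as the tree for house 4.
House 1 hobby: only hiking fits.
So: house 1 = cedar/fudge/hiking, house 2 = ash/gelato/photography, house 3 = willow/donuts/knitting, house 4 = maple/tarts/yoga.

hiking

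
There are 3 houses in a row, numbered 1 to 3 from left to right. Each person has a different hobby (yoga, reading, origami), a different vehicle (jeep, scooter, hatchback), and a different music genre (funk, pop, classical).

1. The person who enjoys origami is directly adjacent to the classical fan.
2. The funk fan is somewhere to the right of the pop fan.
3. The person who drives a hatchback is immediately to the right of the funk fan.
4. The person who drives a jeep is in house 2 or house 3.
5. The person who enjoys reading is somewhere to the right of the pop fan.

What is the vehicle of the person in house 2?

The person who drives a hatchback is in house 3 (clue 3).
From clue 3, the funk fan must be in house 2.
House 1 vehicle: only scooter fits.
House 2 vehicle: only jeep fits.
The only music genre still possible for house 1 is pop.
House 3 music genre: only classical fits.
By clue 1, the person who enjoys origami is in house 2.
So house 1 gets yoga for hobby.
That leaves reading as the hobby for house 3.
So: house 1 = yoga/scooter/pop, house 2 = origami/jeep/funk, house 3 = reading/hatchback/classical.

jeep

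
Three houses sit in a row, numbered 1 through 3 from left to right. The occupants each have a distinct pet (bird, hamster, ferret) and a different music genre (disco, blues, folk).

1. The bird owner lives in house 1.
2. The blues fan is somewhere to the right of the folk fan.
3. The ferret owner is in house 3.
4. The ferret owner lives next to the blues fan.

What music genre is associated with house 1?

Clue 1: the bird owner is in house 1.
Clue 3 places the ferret owner in house 3.
The blues fan is in house 2 (clue 4).
The only pet still possible for house 2 is hamster.
So house 1 gets folk for music genre.
So house 3 gets disco for music genre.
So: house 1 = bird/folk, house 2 = hamster/blues, house 3 = ferret/disco.

folk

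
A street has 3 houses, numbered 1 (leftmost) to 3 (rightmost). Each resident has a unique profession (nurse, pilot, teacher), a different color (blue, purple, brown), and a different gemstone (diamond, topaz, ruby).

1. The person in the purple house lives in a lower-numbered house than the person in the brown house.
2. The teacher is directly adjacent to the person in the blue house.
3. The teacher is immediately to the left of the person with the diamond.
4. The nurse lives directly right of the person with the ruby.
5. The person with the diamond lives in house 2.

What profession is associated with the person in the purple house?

By clue 5, the person with the diamond is in house 2.
That leaves ruby as the gemstone for house 1.
So house 3 gets topaz for gemstone.
By clue 3, the teacher is in house 1.
Clue 4 places the nurse in house 2.
So house 3 gets pilot for profession.
The person in the blue house is in house 2 (clue 2).
House 1 color: only purple fits.
The only color still possible for house 3 is brown.
So: house 1 = teacher/purple/ruby, house 2 = nurse/blue/diamond, house 3 = pilot/brown/topaz.

teacher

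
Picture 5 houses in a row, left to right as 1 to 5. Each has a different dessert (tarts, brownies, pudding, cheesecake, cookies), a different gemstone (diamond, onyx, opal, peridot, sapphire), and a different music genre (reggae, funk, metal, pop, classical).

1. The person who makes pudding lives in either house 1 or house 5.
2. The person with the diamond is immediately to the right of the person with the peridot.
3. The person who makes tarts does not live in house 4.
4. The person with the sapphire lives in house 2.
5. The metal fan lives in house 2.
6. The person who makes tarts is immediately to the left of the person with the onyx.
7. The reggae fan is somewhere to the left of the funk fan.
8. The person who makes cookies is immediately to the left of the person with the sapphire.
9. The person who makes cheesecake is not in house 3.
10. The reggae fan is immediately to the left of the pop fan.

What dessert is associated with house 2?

Clue 4: the person with the sapphire is in house 2.
Clue 5 places the metal fan in house 2.
The person who makes cookies is in house 1 (clue 8).
The only dessert still possible for house 5 is pudding.
The only gemstone still possible for house 1 is opal.
The only gemstone still possible for house 5 is diamond.
House 1's music genre must be classical (nothing else left).
Clue 2 places the person with the peridot in house 4.
The only gemstone still possible for house 3 is onyx.
So house 3 gets reggae for music genre.
From clue 6, the person who makes tarts must be in house 2.
Clue 10 places the pop fan in house 4.
House 3 dessert: only brownies fits.
House 4 dessert: only cheesecake fits.
House 5's music genre must be funk (nothing else left).
So: house 1 = cookies/opal/classical, house 2 = tarts/sapphire/metal, house 3 = brownies/onyx/reggae, house 4 = cheesecake/peridot/pop, house 5 = pudding/diamond/funk.

tarts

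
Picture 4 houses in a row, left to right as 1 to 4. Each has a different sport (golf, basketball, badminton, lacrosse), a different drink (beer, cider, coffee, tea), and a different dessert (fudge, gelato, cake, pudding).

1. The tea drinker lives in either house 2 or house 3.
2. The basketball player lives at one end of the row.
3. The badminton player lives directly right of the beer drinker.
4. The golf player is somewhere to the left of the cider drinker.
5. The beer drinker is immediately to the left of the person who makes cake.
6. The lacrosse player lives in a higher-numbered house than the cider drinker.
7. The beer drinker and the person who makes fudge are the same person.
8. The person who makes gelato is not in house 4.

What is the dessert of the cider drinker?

cake

The only drink still possible for house 4 is coffee.
That leaves beer as the drink for house 1.
Clue 3 places the badminton player in house 2.
Clue 5: the person who makes cake is in house 2.
By clue 7, the person who makes fudge is in house 1.
House 3 sport: only lacrosse fits.
That leaves basketball as the sport for house 4.
That leaves pudding as the dessert for house 4.
Clue 6: the cider drinker is in house 2.
House 1's sport must be golf (nothing else left).
House 3 drink: only tea fits.
House 3's dessert must be gelato (nothing else left).
So: house 1 = golf/beer/fudge, house 2 = badminton/cider/cake, house 3 = lacrosse/tea/gelato, house 4 = basketball/coffee/pudding.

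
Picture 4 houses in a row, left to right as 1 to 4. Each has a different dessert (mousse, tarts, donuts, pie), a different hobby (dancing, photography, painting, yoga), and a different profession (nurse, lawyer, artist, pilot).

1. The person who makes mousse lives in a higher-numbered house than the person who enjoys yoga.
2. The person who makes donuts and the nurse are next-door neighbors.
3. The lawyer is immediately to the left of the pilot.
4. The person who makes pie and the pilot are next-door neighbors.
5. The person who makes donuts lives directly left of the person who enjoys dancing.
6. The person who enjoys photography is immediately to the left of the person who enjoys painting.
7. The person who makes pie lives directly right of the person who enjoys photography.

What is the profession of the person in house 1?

artist

The person who makes donuts is narrowed to house 1 or 2 or 3; consider each.
Placing it in house 1 and house 2 leads to a contradiction, so it's in house 3.
By clue 5, the person who enjoys dancing is in house 4.
House 1's dessert must be tarts (nothing else left).
From clue 4, the pilot must be in house 3.
From clue 7, the person who makes pie must be in house 2.
From clue 7, the person who enjoys photography must be in house 1.
House 4's dessert must be mousse (nothing else left).
The lawyer is in house 2 (clue 3).
By clue 6, the person who enjoys painting is in house 2.
House 3 hobby: only yoga fits.
That leaves artist as the profession for house 1.
The only profession still possible for house 4 is nurse.
So: house 1 = tarts/photography/artist, house 2 = pie/painting/lawyer, house 3 = donuts/yoga/pilot, house 4 = mousse/dancing/nurse.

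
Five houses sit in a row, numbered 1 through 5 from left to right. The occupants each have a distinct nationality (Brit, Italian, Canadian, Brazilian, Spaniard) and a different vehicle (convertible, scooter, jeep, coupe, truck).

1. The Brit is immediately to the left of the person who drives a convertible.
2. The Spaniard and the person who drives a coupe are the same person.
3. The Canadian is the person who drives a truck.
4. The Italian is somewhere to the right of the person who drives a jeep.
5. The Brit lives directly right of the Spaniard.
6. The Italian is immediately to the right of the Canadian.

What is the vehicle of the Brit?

jeep

The Brit is narrowed to house 2 or 3 or 4; consider each.
Placing it in house 3 and house 4 leads to a contradiction, so it's in house 2.
Clue 1: the person who drives a convertible is in house 3.
By clue 5, the Spaniard is in house 1.
So house 5 gets scooter for vehicle.
Clue 2: the person who drives a coupe is in house 1.
From clue 3, the Canadian must be in house 4.
Clue 3: the person who drives a truck is in house 4.
Clue 6 places the Italian in house 5.
That leaves Brazilian as the nationality for house 3.
House 2's vehicle must be jeep (nothing else left).
So: house 1 = Spaniard/coupe, house 2 = Brit/jeep, house 3 = Brazilian/convertible, house 4 = Canadian/truck, house 5 = Italian/scooter.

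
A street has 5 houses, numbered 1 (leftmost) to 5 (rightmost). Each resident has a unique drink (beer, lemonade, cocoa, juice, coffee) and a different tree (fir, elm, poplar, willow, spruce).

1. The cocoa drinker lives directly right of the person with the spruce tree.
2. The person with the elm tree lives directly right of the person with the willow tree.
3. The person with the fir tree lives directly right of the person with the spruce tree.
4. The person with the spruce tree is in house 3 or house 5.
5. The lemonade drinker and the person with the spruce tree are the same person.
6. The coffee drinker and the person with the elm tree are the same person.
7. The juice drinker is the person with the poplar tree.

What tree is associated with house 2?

Clue 4 places the person with the spruce tree in house 3.
By clue 5, the lemonade drinker is in house 3.
By clue 1, the cocoa drinker is in house 4.
By clue 3, the person with the fir tree is in house 4.
House 1 tree: only willow fits.
The person with the elm tree is in house 2 (clue 2).
Clue 6 places the coffee drinker in house 2.
House 1's drink must be beer (nothing else left).
That leaves juice as the drink for house 5.
The only tree still possible for house 5 is poplar.
So: house 1 = beer/willow, house 2 = coffee/elm, house 3 = lemonade/spruce, house 4 = cocoa/fir, house 5 = juice/poplar.

elm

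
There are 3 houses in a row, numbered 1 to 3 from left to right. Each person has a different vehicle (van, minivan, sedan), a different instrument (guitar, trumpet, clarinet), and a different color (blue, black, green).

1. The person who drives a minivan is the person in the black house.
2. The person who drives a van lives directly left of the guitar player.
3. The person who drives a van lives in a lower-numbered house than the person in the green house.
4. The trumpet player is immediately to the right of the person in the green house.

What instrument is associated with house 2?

guitar

Clue 4 places the trumpet player in house 3.
By clue 4, the person in the green house is in house 2.
House 1's instrument must be clarinet (nothing else left).
The only instrument still possible for house 2 is guitar.
By clue 2, the person who drives a van is in house 1.
House 2 vehicle: only sedan fits.
House 3 vehicle: only minivan fits.
From clue 1, the person in the black house must be in house 3.
So house 1 gets blue for color.
So: house 1 = van/clarinet/blue, house 2 = sedan/guitar/green, house 3 = minivan/trumpet/black.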